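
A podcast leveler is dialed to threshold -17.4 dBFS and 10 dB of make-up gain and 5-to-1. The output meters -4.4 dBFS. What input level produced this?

Stripping the +10 dB make-up gives -14.4 dBFS at the gain stage.
The compressed level sits -14.4 − (-17.4) = 3 dB over threshold.
Input overshoot = R × output overshoot = 15 dB → input = -17.4 + 15 = -2.4 dBFS.

-2.4 dBFS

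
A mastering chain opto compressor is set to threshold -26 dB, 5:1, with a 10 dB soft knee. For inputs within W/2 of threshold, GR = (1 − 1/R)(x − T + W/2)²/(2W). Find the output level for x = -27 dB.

x − T + W/2 = -27 − (-26) + 5 = 4.
GR = (1 − 1/5) × 4² / 20 = 0.8 × 16 / 20 = 0.64 dB.
Output = -27 − 0.64 = -27.64 dB.

-27.64 dB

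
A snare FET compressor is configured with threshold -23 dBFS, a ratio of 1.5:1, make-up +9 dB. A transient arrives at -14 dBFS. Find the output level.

-14 dBFS sits 9 dB over threshold.
At 1.5:1 the overshoot is divided by 1.5, leaving 6 dB above threshold.
That puts the output at -17 dBFS; make-up adds 9 dB, giving -8 dBFS.

-8 dBFS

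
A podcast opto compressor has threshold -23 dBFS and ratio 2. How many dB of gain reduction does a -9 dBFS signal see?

7 dB

-9 dBFS exceeds the threshold by 14 dB.
After 2:1 compression the overshoot becomes 14/2 = 7 dB.
GR = overshoot in − overshoot out = 14 − 7 = 7 dB.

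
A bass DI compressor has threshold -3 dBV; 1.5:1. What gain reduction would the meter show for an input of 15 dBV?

Overshoot = 15 − (-3) = 18 dB.
At 1.5:1, output sits 18/1.5 = 12 dB above threshold.
Gain reduction = 18 − 12 = 6 dB.

6 dB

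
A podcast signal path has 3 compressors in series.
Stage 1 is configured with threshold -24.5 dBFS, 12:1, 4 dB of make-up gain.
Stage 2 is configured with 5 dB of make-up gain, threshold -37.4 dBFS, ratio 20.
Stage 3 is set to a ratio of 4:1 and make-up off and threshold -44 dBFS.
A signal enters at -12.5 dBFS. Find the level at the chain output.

-40.87625 dBFS

Stage 1: overshoot 12 dB → 12/12 = 1 dB → -23.5 dBFS; +4 dB make-up → -19.5 dBFS.
Stage 2: overshoot 17.9 dB → 17.9/20 = 0.895 dB → -36.505 dBFS; +5 dB make-up → -31.505 dBFS.
Stage 3: 12.495 dB above -44 dBFS, reduced 4:1 to 3.12375 dB above → -40.87625 dBFS.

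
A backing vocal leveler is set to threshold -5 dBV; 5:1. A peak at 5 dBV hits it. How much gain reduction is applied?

Overshoot = 5 − (-5) = 10 dB.
After 5:1 compression the overshoot becomes 10/5 = 2 dB.
GR = overshoot in − overshoot out = 10 − 2 = 8 dB.

8 dB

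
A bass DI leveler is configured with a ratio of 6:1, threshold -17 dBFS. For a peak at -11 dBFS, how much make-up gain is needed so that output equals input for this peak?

Overshoot 6 dB → 6/6 = 1 dB after compression, so the compressed level is -17 + 1 = -16 dBFS.
Make-up = target − compressed = -11 − (-16) = 5 dB.

5 dB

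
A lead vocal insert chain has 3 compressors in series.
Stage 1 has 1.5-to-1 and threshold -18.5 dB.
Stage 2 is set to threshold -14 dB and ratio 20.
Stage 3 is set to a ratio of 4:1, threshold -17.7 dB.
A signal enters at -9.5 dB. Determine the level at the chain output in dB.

Stage 1: 9 dB above -18.5 dB, reduced 1.5:1 to 6 dB above → -12.5 dB.
Stage 2: -12.5 dB is 1.5 dB over -14 dB; at 20:1 that becomes 0.075 dB over, giving -13.925 dB.
Stage 3: overshoot 3.775 dB → 3.775/4 = 0.94375 dB → -16.75625 dB.

-16.75625 dB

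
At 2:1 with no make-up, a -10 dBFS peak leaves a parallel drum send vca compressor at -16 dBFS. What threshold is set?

-22 dBFS

Let T be the threshold. Output overshoot = (input overshoot)/R, so -16 − T = (-10 − T)/2.
2·(-16 − T) = -10 − T → 1·T = -32 − (-10) = -22.
T = -22/1 = -22 dBFS.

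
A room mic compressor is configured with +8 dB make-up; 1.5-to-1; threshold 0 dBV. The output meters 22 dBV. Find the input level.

21 dBV

Stripping the +8 dB make-up gives 14 dBV at the gain stage.
Post-compression overshoot = 14 − 0 = 14 dB.
Undo the ratio: input overshoot = 14 × 1.5 = 21 dB, giving input = 21 dBV.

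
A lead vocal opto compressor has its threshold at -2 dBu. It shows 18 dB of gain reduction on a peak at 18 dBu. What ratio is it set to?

Input overshoot = 18 − (-2) = 20 dB.
Output overshoot = 20 − 18 = 2 dB.
Ratio = input overshoot / output overshoot = 20 / 2 = 10.

10:1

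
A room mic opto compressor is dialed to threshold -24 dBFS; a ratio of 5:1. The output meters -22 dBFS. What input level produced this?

-14 dBFS

The compressed level sits -22 − (-24) = 2 dB over threshold.
Before 5:1 compression the overshoot was 2 × 5 = 10 dB, so input = -24 + 10 = -14 dBFS.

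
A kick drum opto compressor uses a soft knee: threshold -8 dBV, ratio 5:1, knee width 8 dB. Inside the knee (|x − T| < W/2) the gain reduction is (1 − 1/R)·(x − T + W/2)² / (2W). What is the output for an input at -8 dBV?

-8.8 dBV

x − T + W/2 = -8 − (-8) + 4 = 4.
GR = (1 − 1/5) × 4² / 16 = 0.8 × 16 / 16 = 0.8 dB.
Output = -8 − 0.8 = -8.8 dBV.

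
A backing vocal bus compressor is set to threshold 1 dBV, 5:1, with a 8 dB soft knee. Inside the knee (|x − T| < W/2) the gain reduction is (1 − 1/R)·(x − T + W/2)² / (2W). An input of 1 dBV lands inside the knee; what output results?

x − T + W/2 = 1 − 1 + 4 = 4.
GR = (1 − 1/5) × 4² / 16 = 0.8 × 16 / 16 = 0.8 dB.
Output = 1 − 0.8 = 0.2 dBV.

0.2 dBV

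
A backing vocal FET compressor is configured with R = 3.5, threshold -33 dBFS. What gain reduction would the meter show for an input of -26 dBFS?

-26 dBFS exceeds the threshold by 7 dB.
A 3.5:1 ratio leaves 2 dB of that excess.
GR = overshoot in − overshoot out = 7 − 2 = 5 dB.

5 dB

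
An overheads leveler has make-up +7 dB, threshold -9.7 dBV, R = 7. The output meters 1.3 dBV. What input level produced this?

18.3 dBV

Remove make-up: 1.3 − 7 = -5.7 dBV.
The compressed level sits -5.7 − (-9.7) = 4 dB over threshold.
Before 7:1 compression the overshoot was 4 × 7 = 28 dB, so input = -9.7 + 28 = 18.3 dBV.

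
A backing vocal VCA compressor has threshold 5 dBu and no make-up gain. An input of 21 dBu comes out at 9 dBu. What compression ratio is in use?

4:1

Input overshoot = 21 − 5 = 16 dB; output overshoot = 9 − 5 = 4 dB.
Ratio = 16 / 4 = 4.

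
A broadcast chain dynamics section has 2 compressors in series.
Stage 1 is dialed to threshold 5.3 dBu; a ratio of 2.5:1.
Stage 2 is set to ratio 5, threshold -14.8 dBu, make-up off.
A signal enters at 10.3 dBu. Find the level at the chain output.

Stage 1: 10.3 dBu is 5 dB over 5.3 dBu; at 2.5:1 that becomes 2 dB over, giving 7.3 dBu.
Stage 2: 22.1 dB above -14.8 dBu, reduced 5:1 to 4.42 dB above → -10.38 dBu.

-10.38 dBu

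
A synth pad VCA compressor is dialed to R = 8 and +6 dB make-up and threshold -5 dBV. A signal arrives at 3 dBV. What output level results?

The input is 8 dB above the -5 dBV threshold.
At 8:1 the overshoot is divided by 8, leaving 1 dB above threshold.
So the level is -5 + 1 = -4 dBV; make-up adds 6 dB, giving 2 dBV.

2 dBV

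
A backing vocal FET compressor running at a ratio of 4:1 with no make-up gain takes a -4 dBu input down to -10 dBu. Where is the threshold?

-12 dBu

Gain reduction = -4 − (-10) = 6 dB; output overshoot = GR / (R − 1) = 6 / 3 = 2 dB.
Threshold = output − output overshoot = -10 − 2 = -12 dBu.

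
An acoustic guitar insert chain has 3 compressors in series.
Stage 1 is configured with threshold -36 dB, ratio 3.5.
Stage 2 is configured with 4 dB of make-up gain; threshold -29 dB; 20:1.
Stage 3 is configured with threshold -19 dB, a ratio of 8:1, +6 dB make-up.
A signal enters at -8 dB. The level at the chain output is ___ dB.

Stage 1: 28 dB above -36 dB, reduced 3.5:1 to 8 dB above → -28 dB.
Stage 2: -28 dB is 1 dB over -29 dB; at 20:1 that becomes 0.05 dB over, giving -28.95 dB; +4 dB make-up → -24.95 dB.
Stage 3: -24.95 dB is at or below the -19 dB threshold — no compression; make-up brings it to -18.95 dB.

-18.95 dB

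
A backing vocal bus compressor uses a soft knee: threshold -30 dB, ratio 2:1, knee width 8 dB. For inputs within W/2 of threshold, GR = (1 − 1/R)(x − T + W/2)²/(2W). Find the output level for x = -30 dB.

-30.5 dB

x − T + W/2 = -30 − (-30) + 4 = 4.
GR = (1 − 1/2) × 4² / 16 = 0.5 × 16 / 16 = 0.5 dB.
Output = -30 − 0.5 = -30.5 dB.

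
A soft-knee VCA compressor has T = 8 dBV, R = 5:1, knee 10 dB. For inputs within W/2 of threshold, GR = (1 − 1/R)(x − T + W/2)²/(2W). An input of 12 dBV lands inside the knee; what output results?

x − T + W/2 = 12 − 8 + 5 = 9.
GR = (1 − 1/5) × 9² / 20 = 0.8 × 81 / 20 = 3.24 dB.
Output = 12 − 3.24 = 8.76 dBV.

8.76 dBV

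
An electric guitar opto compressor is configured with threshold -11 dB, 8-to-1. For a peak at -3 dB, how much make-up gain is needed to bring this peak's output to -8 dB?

2 dB

Overshoot 8 dB → 8/8 = 1 dB after compression, so the compressed level is -11 + 1 = -10 dB.
Make-up = target − compressed = -8 − (-10) = 2 dB.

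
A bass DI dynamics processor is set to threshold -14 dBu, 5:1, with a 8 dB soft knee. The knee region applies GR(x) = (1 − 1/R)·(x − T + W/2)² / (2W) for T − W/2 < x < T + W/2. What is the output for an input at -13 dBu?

-14.25 dBu

x − T + W/2 = -13 − (-14) + 4 = 5.
GR = (1 − 1/5) × 5² / 16 = 0.8 × 25 / 16 = 1.25 dB.
Output = -13 − 1.25 = -14.25 dBu.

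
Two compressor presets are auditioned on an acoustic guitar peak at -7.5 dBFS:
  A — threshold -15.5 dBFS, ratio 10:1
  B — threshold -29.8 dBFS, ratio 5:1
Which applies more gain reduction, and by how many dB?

B, by 10.64 dB

A: GR = 8 − 8/10 = 7.2 dB.
B: GR = 22.3 − 22.3/5 = 17.84 dB.
B reduces 10.64 dB more.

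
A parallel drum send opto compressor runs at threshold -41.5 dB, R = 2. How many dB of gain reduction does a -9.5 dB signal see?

-9.5 dB exceeds the threshold by 32 dB.
A 2:1 ratio leaves 16 dB of that excess.
GR = overshoot in − overshoot out = 32 − 16 = 16 dB.

16 dB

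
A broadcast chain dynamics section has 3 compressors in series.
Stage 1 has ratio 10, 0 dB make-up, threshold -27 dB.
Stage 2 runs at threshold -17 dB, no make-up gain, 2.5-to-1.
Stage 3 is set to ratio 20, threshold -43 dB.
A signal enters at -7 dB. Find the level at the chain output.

-42.1 dB

Stage 1: 20 dB above -27 dB, reduced 10:1 to 2 dB above → -25 dB.
Stage 2: -25 dB is at or below the -17 dB threshold — no compression; output -25 dB.
Stage 3: -25 dB is 18 dB over -43 dB; at 20:1 that becomes 0.9 dB over, giving -42.1 dB.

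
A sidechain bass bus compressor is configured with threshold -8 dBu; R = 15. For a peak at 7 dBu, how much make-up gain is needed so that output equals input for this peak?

14 dB

Overshoot 15 dB → 15/15 = 1 dB after compression, so the compressed level is -8 + 1 = -7 dBu.
Make-up = target − compressed = 7 − (-7) = 14 dB.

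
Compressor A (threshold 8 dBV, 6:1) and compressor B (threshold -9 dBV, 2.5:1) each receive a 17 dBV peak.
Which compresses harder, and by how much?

A: GR = 9 − 9/6 = 7.5 dB.
B: GR = 26 − 26/2.5 = 15.6 dB.
B reduces 8.1 dB more.

B, by 8.1 dB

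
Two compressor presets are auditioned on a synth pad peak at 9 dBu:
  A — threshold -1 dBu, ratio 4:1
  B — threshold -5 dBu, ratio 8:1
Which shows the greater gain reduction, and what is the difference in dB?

B, by 4.75 dB

A: overshoot 10 dB → output overshoot 2.5 dB → GR 7.5 dB.
B: overshoot 14 dB → output overshoot 1.75 dB → GR 12.25 dB.
Difference: 4.75 dB in favour of B.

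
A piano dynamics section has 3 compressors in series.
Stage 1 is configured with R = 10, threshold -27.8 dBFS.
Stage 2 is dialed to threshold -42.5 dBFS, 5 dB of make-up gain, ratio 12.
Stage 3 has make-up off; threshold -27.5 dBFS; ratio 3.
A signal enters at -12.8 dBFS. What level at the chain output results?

Stage 1: 15 dB above -27.8 dBFS, reduced 10:1 to 1.5 dB above → -26.3 dBFS.
Stage 2: -26.3 dBFS is 16.2 dB over -42.5 dBFS; at 12:1 that becomes 1.35 dB over, giving -41.15 dBFS; +5 dB make-up → -36.15 dBFS.
Stage 3: -36.15 dBFS is at or below the -27.5 dBFS threshold — no compression; output -36.15 dBFS.

-36.15 dBFS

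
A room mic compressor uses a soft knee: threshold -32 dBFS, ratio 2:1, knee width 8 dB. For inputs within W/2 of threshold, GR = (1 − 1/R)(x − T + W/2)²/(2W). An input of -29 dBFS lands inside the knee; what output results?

-30.53125 dBFS

x − T + W/2 = -29 − (-32) + 4 = 7.
GR = (1 − 1/2) × 7² / 16 = 0.5 × 49 / 16 = 1.53125 dB.
Output = -29 − 1.53125 = -30.53125 dBFS.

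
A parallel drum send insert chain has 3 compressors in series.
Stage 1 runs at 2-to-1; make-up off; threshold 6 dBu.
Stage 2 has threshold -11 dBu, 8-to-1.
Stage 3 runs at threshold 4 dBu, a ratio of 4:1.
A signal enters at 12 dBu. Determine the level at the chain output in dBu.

Stage 1: 6 dB above 6 dBu, reduced 2:1 to 3 dB above → 9 dBu.
Stage 2: 9 dBu is 20 dB over -11 dBu; at 8:1 that becomes 2.5 dB over, giving -8.5 dBu.
Stage 3: -8.5 dBu ≤ 4 dBu, so stage 3 doesn't engage; output -8.5 dBu.

-8.5 dBu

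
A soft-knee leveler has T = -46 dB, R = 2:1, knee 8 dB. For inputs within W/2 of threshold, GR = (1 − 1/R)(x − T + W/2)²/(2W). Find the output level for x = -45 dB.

-45.78125 dB

x − T + W/2 = -45 − (-46) + 4 = 5.
GR = (1 − 1/2) × 5² / 16 = 0.5 × 25 / 16 = 0.78125 dB.
Output = -45 − 0.78125 = -45.78125 dB.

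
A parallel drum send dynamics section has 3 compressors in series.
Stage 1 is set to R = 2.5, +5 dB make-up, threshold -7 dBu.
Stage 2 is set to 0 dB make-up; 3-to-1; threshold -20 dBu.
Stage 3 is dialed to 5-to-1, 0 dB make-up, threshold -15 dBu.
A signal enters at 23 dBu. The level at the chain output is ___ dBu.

-14 dBu

Stage 1: 30 dB above -7 dBu, reduced 2.5:1 to 12 dB above → 5 dBu; +5 dB make-up → 10 dBu.
Stage 2: overshoot 30 dB → 30/3 = 10 dB → -10 dBu.
Stage 3: 5 dB above -15 dBu, reduced 5:1 to 1 dB above → -14 dBu.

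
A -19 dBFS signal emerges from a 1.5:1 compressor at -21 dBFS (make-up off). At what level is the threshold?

Let T be the threshold. Output overshoot = (input overshoot)/R, so -21 − T = (-19 − T)/1.5.
1.5·(-21 − T) = -19 − T → 0.5·T = -31.5 − (-19) = -12.5.
T = -12.5/0.5 = -25 dBFS.

-25 dBFS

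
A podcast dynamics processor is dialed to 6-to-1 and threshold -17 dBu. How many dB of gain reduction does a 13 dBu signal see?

25 dB

13 dBu exceeds the threshold by 30 dB.
A 6:1 ratio leaves 5 dB of that excess.
So the signal is attenuated by 30 − 5 = 25 dB.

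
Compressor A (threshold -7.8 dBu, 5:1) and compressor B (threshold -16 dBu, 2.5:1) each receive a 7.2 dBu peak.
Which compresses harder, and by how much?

A: 15 dB over, compressed to 3 dB over, so 12 dB of GR.
B: 23.2 dB over, compressed to 9.28 dB over, so 13.92 dB of GR.
B applies 1.92 dB more gain reduction.

B, by 1.92 dB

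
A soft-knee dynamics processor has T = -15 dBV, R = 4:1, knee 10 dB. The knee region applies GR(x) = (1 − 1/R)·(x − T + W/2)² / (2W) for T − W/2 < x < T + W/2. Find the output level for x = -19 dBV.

x − T + W/2 = -19 − (-15) + 5 = 1.
GR = (1 − 1/4) × 1² / 20 = 0.75 × 1 / 20 = 0.0375 dB.
Output = -19 − 0.0375 = -19.0375 dBV.

-19.0375 dBV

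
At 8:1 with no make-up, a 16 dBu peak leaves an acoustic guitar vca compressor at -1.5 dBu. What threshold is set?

-4 dBu

Gain reduction = 16 − (-1.5) = 17.5 dB; output overshoot = GR / (R − 1) = 17.5 / 7 = 2.5 dB.
Threshold = output − output overshoot = -1.5 − 2.5 = -4 dBu.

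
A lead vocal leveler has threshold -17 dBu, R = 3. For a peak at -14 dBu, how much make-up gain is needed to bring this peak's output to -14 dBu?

Overshoot 3 dB → 3/3 = 1 dB after compression, so the compressed level is -17 + 1 = -16 dBu.
Make-up = target − compressed = -14 − (-16) = 2 dB.

2 dB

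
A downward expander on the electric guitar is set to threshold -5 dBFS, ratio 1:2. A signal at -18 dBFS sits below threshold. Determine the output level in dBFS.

Undershoot = (-5) − (-18) = 13 dB.
At 1:2, that expands to 26 dB under threshold.
Output = -5 − 26 = -31 dBFS.

-31 dBFS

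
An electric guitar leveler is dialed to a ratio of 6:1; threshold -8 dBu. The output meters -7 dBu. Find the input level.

-2 dBu

Post-compression overshoot = -7 − (-8) = 1 dB.
Before 6:1 compression the overshoot was 1 × 6 = 6 dB, so input = -8 + 6 = -2 dBu.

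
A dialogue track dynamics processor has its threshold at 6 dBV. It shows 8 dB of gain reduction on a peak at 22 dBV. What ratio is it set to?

2:1

Input overshoot = 22 − 6 = 16 dB.
Output overshoot = 16 − 8 = 8 dB.
Ratio = input overshoot / output overshoot = 16 / 8 = 2.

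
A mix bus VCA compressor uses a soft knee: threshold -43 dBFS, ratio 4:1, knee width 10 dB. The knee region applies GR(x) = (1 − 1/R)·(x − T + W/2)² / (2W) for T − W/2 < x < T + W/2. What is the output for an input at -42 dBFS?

x − T + W/2 = -42 − (-43) + 5 = 6.
GR = (1 − 1/4) × 6² / 20 = 0.75 × 36 / 20 = 1.35 dB.
Output = -42 − 1.35 = -43.35 dBFS.

-43.35 dBFS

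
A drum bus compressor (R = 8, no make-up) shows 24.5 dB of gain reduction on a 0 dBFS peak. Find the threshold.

Gain reduction = 0 − (-24.5) = 24.5 dB; output overshoot = GR / (R − 1) = 24.5 / 7 = 3.5 dB.
Threshold = output − output overshoot = -24.5 − 3.5 = -28 dBFS.

-28 dBFS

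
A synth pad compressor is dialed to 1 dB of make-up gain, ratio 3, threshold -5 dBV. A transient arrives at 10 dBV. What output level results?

10 dBV sits 15 dB over threshold.
At 3:1 the overshoot is divided by 3, leaving 5 dB above threshold.
So the level is -5 + 5 = 0 dBV; make-up adds 1 dB, giving 1 dBV.

1 dBV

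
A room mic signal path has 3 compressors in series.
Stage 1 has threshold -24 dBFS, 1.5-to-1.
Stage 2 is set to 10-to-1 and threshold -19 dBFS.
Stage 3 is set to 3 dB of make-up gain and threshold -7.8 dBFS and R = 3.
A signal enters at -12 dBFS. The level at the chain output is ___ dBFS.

Stage 1: -12 dBFS is 12 dB over -24 dBFS; at 1.5:1 that becomes 8 dB over, giving -16 dBFS.
Stage 2: -16 dBFS is 3 dB over -19 dBFS; at 10:1 that becomes 0.3 dB over, giving -18.7 dBFS.
Stage 3: below threshold (-18.7 ≤ -7.8); passes unchanged; make-up brings it to -15.7 dBFS.

-15.7 dBFS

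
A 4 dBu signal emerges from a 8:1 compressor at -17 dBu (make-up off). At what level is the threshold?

-20 dBu

Input is 24 dB above T (since output overshoot × R = input overshoot: (-17 − T)·8 = 4 − T gives T = -20 dBu).
Check: -20 + (4 − (-20))/8 = -20 + 3 = -17 dBu. ✓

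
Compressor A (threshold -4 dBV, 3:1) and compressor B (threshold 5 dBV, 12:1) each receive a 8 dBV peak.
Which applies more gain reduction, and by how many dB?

A: overshoot 12 dB → output overshoot 4 dB → GR 8 dB.
B: overshoot 3 dB → output overshoot 0.25 dB → GR 2.75 dB.
Difference: 5.25 dB in favour of A.

A, by 5.25 dB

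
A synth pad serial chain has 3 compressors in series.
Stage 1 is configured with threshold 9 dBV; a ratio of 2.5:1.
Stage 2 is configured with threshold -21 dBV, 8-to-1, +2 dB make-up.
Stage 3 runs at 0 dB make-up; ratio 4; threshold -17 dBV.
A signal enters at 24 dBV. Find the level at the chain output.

Stage 1: 24 dBV is 15 dB over 9 dBV; at 2.5:1 that becomes 6 dB over, giving 15 dBV.
Stage 2: overshoot 36 dB → 36/8 = 4.5 dB → -16.5 dBV; +2 dB make-up → -14.5 dBV.
Stage 3: -14.5 dBV is 2.5 dB over -17 dBV; at 4:1 that becomes 0.625 dB over, giving -16.375 dBV.

-16.375 dBV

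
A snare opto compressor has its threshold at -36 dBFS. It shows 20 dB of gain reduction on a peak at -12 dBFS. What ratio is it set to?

6:1

Input overshoot = -12 − (-36) = 24 dB.
Output overshoot = 24 − 20 = 4 dB.
Ratio = input overshoot / output overshoot = 24 / 4 = 6.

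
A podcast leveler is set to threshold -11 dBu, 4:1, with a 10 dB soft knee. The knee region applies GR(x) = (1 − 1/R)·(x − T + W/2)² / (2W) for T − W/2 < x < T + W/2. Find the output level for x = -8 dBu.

x − T + W/2 = -8 − (-11) + 5 = 8.
GR = (1 − 1/4) × 8² / 20 = 0.75 × 64 / 20 = 2.4 dB.
Output = -8 − 2.4 = -10.4 dBu.

-10.4 dBu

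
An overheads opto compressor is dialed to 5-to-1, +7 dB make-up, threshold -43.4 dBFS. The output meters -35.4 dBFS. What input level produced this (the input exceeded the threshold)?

-38.4 dBFS

Before make-up, the level was -35.4 − 7 = -42.4 dBFS.
The compressed level sits -42.4 − (-43.4) = 1 dB over threshold.
Input overshoot = R × output overshoot = 5 dB → input = -43.4 + 5 = -38.4 dBFS.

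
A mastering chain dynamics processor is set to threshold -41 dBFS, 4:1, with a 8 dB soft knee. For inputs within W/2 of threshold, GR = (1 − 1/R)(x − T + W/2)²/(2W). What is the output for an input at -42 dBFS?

-42.421875 dBFS

x − T + W/2 = -42 − (-41) + 4 = 3.
GR = (1 − 1/4) × 3² / 16 = 0.75 × 9 / 16 = 0.421875 dB.
Output = -42 − 0.421875 = -42.421875 dBFS.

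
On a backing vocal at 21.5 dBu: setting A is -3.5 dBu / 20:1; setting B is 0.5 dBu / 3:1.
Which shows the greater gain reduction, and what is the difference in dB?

A: GR = 25 − 25/20 = 23.75 dB.
B: GR = 21 − 21/3 = 14 dB.
Difference: 9.75 dB in favour of A.

A, by 9.75 dB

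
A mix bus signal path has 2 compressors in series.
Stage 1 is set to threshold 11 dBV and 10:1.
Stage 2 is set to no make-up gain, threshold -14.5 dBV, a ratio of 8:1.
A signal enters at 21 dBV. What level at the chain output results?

-11.1875 dBV

Stage 1: 21 dBV is 10 dB over 11 dBV; at 10:1 that becomes 1 dB over, giving 12 dBV.
Stage 2: overshoot 26.5 dB → 26.5/8 = 3.3125 dB → -11.1875 dBV.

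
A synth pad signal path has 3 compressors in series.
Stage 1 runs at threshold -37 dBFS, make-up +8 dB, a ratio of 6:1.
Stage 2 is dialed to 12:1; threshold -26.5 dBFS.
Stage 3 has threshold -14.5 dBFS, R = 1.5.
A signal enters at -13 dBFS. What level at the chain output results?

Stage 1: overshoot 24 dB → 24/6 = 4 dB → -33 dBFS; +8 dB make-up → -25 dBFS.
Stage 2: overshoot 1.5 dB → 1.5/12 = 0.125 dB → -26.375 dBFS.
Stage 3: -26.375 dBFS ≤ -14.5 dBFS, so stage 3 doesn't engage; output -26.375 dBFS.

-26.375 dBFS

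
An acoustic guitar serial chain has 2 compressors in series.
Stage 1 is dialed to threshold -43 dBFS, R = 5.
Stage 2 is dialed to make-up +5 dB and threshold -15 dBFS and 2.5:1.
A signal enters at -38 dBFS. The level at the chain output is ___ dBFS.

Stage 1: -38 dBFS is 5 dB over -43 dBFS; at 5:1 that becomes 1 dB over, giving -42 dBFS.
Stage 2: -42 dBFS is at or below the -15 dBFS threshold — no compression; make-up brings it to -37 dBFS.

-37 dBFS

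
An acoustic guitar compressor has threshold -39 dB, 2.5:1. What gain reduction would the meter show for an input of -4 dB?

21 dB

Overshoot = -4 − (-39) = 35 dB.
After 2.5:1 compression the overshoot becomes 35/2.5 = 14 dB.
GR = overshoot in − overshoot out = 35 − 14 = 21 dB.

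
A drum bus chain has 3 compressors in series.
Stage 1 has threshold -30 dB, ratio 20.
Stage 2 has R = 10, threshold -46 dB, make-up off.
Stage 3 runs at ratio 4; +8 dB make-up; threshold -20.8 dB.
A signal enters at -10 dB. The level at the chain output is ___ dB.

-36.3 dB

Stage 1: -10 dB is 20 dB over -30 dB; at 20:1 that becomes 1 dB over, giving -29 dB.
Stage 2: 17 dB above -46 dB, reduced 10:1 to 1.7 dB above → -44.3 dB.
Stage 3: below threshold (-44.3 ≤ -20.8); passes unchanged; make-up brings it to -36.3 dB.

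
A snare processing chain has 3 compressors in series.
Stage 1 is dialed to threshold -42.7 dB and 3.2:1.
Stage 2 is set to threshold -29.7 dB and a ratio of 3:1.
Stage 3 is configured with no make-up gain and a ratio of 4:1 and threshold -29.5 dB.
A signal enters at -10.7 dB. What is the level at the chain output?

Stage 1: -10.7 dB is 32 dB over -42.7 dB; at 3.2:1 that becomes 10 dB over, giving -32.7 dB.
Stage 2: -32.7 dB is at or below the -29.7 dB threshold — no compression; output -32.7 dB.
Stage 3: below threshold (-32.7 ≤ -29.5); passes unchanged; output -32.7 dB.

-32.7 dB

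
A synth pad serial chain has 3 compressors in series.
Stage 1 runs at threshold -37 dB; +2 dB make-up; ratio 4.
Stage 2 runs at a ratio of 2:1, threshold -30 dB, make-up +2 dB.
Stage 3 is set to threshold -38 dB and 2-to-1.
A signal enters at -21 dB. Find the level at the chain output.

Stage 1: -21 dB is 16 dB over -37 dB; at 4:1 that becomes 4 dB over, giving -33 dB; +2 dB make-up → -31 dB.
Stage 2: below threshold (-31 ≤ -30); passes unchanged; make-up brings it to -29 dB.
Stage 3: overshoot 9 dB → 9/2 = 4.5 dB → -33.5 dB.

-33.5 dB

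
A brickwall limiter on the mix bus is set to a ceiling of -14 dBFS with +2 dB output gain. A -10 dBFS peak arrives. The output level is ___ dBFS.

-12 dBFS

At ∞:1, everything above -14 dBFS is held at the ceiling.
Output gain then adds 2 dB: -14 + 2 = -12 dBFS.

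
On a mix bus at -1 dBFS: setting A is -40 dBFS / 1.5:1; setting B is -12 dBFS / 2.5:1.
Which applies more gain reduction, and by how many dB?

A: 39 dB over, compressed to 26 dB over, so 13 dB of GR.
B: 11 dB over, compressed to 4.4 dB over, so 6.6 dB of GR.
A reduces 6.4 dB more.

A, by 6.4 dB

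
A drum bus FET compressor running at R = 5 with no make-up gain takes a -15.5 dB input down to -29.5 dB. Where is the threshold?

Input is 17.5 dB above T (since output overshoot × R = input overshoot: (-29.5 − T)·5 = -15.5 − T gives T = -33 dB).
Check: -33 + (-15.5 − (-33))/5 = -33 + 3.5 = -29.5 dB. ✓

-33 dB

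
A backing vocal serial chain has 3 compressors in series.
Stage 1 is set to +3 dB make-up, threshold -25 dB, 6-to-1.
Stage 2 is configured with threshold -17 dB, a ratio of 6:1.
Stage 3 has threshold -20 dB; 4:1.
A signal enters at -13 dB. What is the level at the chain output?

-20 dB

Stage 1: 12 dB above -25 dB, reduced 6:1 to 2 dB above → -23 dB; +3 dB make-up → -20 dB.
Stage 2: -20 dB is at or below the -17 dB threshold — no compression; output -20 dB.
Stage 3: -20 dB is at or below the -20 dB threshold — no compression; output -20 dB.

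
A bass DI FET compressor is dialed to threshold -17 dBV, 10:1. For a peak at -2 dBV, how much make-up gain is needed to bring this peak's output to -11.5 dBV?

The peak compresses to -17 + 15/10 = -15.5 dBV.
To reach -11.5 dBV requires -11.5 − (-15.5) = 4 dB of make-up.

4 dB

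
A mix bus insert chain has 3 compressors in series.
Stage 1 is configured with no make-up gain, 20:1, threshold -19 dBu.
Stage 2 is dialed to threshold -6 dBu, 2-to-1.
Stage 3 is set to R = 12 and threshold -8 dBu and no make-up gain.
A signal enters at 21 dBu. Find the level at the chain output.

Stage 1: 40 dB above -19 dBu, reduced 20:1 to 2 dB above → -17 dBu.
Stage 2: -17 dBu is at or below the -6 dBu threshold — no compression; output -17 dBu.
Stage 3: -17 dBu ≤ -8 dBu, so stage 3 doesn't engage; output -17 dBu.

-17 dBu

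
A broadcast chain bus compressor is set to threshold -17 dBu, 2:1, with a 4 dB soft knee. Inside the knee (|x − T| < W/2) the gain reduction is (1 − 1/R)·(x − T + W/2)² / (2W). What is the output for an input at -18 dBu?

x − T + W/2 = -18 − (-17) + 2 = 1.
GR = (1 − 1/2) × 1² / 8 = 0.5 × 1 / 8 = 0.0625 dB.
Output = -18 − 0.0625 = -18.0625 dBu.

-18.0625 dBu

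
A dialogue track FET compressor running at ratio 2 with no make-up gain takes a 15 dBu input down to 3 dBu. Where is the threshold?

Gain reduction = 15 − 3 = 12 dB; output overshoot = GR / (R − 1) = 12 / 1 = 12 dB.
Threshold = output − output overshoot = 3 − 12 = -9 dBu.

-9 dBu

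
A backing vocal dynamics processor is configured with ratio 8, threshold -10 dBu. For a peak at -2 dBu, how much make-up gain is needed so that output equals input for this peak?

7 dB

Without make-up, output = threshold + overshoot/8 = -10 + 1 = -9 dBu.
Gap to target: 7 dB.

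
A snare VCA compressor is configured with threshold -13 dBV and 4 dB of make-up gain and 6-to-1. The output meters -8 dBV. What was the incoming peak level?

-7 dBV

Remove make-up: -8 − 4 = -12 dBV.
Post-compression overshoot = -12 − (-13) = 1 dB.
Input overshoot = R × output overshoot = 6 dB → input = -13 + 6 = -7 dBV.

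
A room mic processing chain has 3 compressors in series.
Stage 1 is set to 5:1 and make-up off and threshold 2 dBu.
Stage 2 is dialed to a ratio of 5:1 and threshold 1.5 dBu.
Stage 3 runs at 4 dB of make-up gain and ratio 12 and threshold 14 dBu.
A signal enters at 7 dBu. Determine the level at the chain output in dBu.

5.8 dBu

Stage 1: 5 dB above 2 dBu, reduced 5:1 to 1 dB above → 3 dBu.
Stage 2: 3 dBu is 1.5 dB over 1.5 dBu; at 5:1 that becomes 0.3 dB over, giving 1.8 dBu.
Stage 3: 1.8 dBu is at or below the 14 dBu threshold — no compression; make-up brings it to 5.8 dBu.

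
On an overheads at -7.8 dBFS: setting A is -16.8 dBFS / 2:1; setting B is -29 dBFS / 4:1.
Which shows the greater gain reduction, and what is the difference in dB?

B, by 11.4 dB

A: GR = 9 − 9/2 = 4.5 dB.
B: GR = 21.2 − 21.2/4 = 15.9 dB.
B reduces 11.4 dB more.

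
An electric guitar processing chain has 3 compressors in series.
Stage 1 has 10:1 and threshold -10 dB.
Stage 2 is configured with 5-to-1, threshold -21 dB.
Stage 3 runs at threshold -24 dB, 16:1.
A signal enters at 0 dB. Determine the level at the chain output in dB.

-23.6625 dB

Stage 1: 10 dB above -10 dB, reduced 10:1 to 1 dB above → -9 dB.
Stage 2: -9 dB is 12 dB over -21 dB; at 5:1 that becomes 2.4 dB over, giving -18.6 dB.
Stage 3: overshoot 5.4 dB → 5.4/16 = 0.3375 dB → -23.6625 dB.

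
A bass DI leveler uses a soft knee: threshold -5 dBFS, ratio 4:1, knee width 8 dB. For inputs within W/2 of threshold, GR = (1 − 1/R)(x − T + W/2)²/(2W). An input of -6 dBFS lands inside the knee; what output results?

x − T + W/2 = -6 − (-5) + 4 = 3.
GR = (1 − 1/4) × 3² / 16 = 0.75 × 9 / 16 = 0.421875 dB.
Output = -6 − 0.421875 = -6.421875 dBFS.

-6.421875 dBFS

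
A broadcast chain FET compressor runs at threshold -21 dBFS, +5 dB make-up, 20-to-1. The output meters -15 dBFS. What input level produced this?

Remove make-up: -15 − 5 = -20 dBFS.
Post-compression overshoot = -20 − (-21) = 1 dB.
Input overshoot = R × output overshoot = 20 dB → input = -21 + 20 = -1 dBFS.

-1 dBFS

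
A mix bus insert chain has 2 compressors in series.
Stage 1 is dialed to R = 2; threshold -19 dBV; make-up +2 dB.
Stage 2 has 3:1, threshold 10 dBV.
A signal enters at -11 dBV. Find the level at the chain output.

Stage 1: 8 dB above -19 dBV, reduced 2:1 to 4 dB above → -15 dBV; +2 dB make-up → -13 dBV.
Stage 2: -13 dBV ≤ 10 dBV, so stage 2 doesn't engage; output -13 dBV.

-13 dBV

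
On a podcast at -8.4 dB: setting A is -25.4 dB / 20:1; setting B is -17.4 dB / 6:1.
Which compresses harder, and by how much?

A: GR = 17 − 17/20 = 16.15 dB.
B: GR = 9 − 9/6 = 7.5 dB.
A applies 8.65 dB more gain reduction.

A, by 8.65 dB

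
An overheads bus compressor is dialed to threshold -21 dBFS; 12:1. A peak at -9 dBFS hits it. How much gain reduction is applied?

11 dB

-9 dBFS exceeds the threshold by 12 dB.
After 12:1 compression the overshoot becomes 12/12 = 1 dB.
GR = overshoot in − overshoot out = 12 − 1 = 11 dB.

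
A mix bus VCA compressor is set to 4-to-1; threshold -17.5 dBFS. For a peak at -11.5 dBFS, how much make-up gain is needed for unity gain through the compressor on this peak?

4.5 dB

Without make-up, output = threshold + overshoot/4 = -17.5 + 1.5 = -16 dBFS.
Gap to target: 4.5 dB.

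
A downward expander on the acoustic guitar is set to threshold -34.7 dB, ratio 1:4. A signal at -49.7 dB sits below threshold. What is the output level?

-94.7 dB

The input is 15 dB below the -34.7 dB threshold.
A 1:4 expander multiplies undershoot by 4: 15 × 4 = 60 dB below threshold.
Output = -34.7 − 60 = -94.7 dB.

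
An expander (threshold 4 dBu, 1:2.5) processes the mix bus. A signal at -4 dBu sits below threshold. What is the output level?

Undershoot = 4 − (-4) = 8 dB.
At 1:2.5, that expands to 20 dB under threshold.
Output = 4 − 20 = -16 dBu.

-16 dBu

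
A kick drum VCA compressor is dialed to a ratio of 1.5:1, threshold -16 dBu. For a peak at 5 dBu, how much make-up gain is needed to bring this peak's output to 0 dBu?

Without make-up, output = threshold + overshoot/1.5 = -16 + 14 = -2 dBu.
Gap to target: 2 dB.

2 dB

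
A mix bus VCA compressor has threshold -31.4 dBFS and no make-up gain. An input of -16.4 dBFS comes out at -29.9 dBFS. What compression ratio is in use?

Input overshoot = -16.4 − (-31.4) = 15 dB; output overshoot = -29.9 − (-31.4) = 1.5 dB.
Ratio = 15 / 1.5 = 10.

10:1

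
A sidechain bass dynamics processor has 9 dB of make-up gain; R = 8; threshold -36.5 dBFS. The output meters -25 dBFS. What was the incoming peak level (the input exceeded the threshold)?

-16.5 dBFS

Stripping the +9 dB make-up gives -34 dBFS at the gain stage.
Post-compression overshoot = -34 − (-36.5) = 2.5 dB.
Input overshoot = R × output overshoot = 20 dB → input = -36.5 + 20 = -16.5 dBFS.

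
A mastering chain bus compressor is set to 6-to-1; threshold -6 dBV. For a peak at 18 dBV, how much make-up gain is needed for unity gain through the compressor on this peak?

The peak compresses to -6 + 24/6 = -2 dBV.
To reach 18 dBV requires 18 − (-2) = 20 dB of make-up.

20 dB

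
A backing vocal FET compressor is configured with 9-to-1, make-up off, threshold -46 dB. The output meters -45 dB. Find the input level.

That's 1 dB above the -46 dB threshold.
Undo the ratio: input overshoot = 1 × 9 = 9 dB, giving input = -37 dB.

-37 dB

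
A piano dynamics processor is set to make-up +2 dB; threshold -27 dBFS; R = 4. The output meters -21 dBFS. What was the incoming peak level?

Stripping the +2 dB make-up gives -23 dBFS at the gain stage.
Post-compression overshoot = -23 − (-27) = 4 dB.
Before 4:1 compression the overshoot was 4 × 4 = 16 dB, so input = -27 + 16 = -11 dBFS.

-11 dBFS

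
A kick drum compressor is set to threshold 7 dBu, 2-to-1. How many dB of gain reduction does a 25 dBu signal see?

9 dB

25 dBu exceeds the threshold by 18 dB.
After 2:1 compression the overshoot becomes 18/2 = 9 dB.
So the signal is attenuated by 18 − 9 = 9 dB.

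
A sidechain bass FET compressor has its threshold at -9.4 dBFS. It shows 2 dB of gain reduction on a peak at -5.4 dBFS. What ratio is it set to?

2:1

Input overshoot = -5.4 − (-9.4) = 4 dB.
Output overshoot = 4 − 2 = 2 dB.
Ratio = input overshoot / output overshoot = 4 / 2 = 2.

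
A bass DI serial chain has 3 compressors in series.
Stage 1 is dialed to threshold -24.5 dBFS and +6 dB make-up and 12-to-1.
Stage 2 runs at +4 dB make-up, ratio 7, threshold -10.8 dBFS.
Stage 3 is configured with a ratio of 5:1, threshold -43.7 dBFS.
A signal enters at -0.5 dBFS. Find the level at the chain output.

Stage 1: 24 dB above -24.5 dBFS, reduced 12:1 to 2 dB above → -22.5 dBFS; +6 dB make-up → -16.5 dBFS.
Stage 2: -16.5 dBFS is at or below the -10.8 dBFS threshold — no compression; make-up brings it to -12.5 dBFS.
Stage 3: -12.5 dBFS is 31.2 dB over -43.7 dBFS; at 5:1 that becomes 6.24 dB over, giving -37.46 dBFS.

-37.46 dBFS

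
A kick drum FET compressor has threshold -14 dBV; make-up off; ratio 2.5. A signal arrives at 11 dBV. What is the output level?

-4 dBV

11 dBV sits 25 dB over threshold.
The 25 dB excess becomes 10 dB after 2.5:1 reduction.
So the level is -14 + 10 = -4 dBV.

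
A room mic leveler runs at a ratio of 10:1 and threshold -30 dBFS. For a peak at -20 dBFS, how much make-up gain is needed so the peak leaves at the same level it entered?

Without make-up, output = threshold + overshoot/10 = -30 + 1 = -29 dBFS.
Gap to target: 9 dB.

9 dB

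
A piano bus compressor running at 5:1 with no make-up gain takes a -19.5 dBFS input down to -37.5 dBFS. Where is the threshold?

Gain reduction = -19.5 − (-37.5) = 18 dB; output overshoot = GR / (R − 1) = 18 / 4 = 4.5 dB.
Threshold = output − output overshoot = -37.5 − 4.5 = -42 dBFS.

-42 dBFS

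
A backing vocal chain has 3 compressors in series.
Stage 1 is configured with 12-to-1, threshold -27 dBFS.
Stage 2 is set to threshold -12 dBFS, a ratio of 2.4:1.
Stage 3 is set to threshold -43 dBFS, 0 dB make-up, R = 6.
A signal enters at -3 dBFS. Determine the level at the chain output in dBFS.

Stage 1: -3 dBFS is 24 dB over -27 dBFS; at 12:1 that becomes 2 dB over, giving -25 dBFS.
Stage 2: -25 dBFS ≤ -12 dBFS, so stage 2 doesn't engage; output -25 dBFS.
Stage 3: 18 dB above -43 dBFS, reduced 6:1 to 3 dB above → -40 dBFS.

-40 dBFS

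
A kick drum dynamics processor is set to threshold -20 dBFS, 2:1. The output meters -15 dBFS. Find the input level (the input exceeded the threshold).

-10 dBFS

The compressed level sits -15 − (-20) = 5 dB over threshold.
Input overshoot = R × output overshoot = 10 dB → input = -20 + 10 = -10 dBFS.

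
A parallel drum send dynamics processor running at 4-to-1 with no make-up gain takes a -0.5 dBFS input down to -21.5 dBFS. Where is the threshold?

Input is 28 dB above T (since output overshoot × R = input overshoot: (-21.5 − T)·4 = -0.5 − T gives T = -28.5 dBFS).
Check: -28.5 + (-0.5 − (-28.5))/4 = -28.5 + 7 = -21.5 dBFS. ✓

-28.5 dBFS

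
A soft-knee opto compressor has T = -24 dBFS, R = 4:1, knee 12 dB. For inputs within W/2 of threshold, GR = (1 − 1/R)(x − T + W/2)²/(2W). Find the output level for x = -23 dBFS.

-24.53125 dBFS

x − T + W/2 = -23 − (-24) + 6 = 7.
GR = (1 − 1/4) × 7² / 24 = 0.75 × 49 / 24 = 1.53125 dB.
Output = -23 − 1.53125 = -24.53125 dBFS.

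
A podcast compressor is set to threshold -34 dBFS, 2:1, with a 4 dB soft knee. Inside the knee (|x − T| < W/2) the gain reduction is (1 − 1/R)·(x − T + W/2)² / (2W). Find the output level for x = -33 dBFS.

-33.5625 dBFS

x − T + W/2 = -33 − (-34) + 2 = 3.
GR = (1 − 1/2) × 3² / 8 = 0.5 × 9 / 8 = 0.5625 dB.
Output = -33 − 0.5625 = -33.5625 dBFS.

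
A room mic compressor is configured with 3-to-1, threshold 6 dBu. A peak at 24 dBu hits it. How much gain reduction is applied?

12 dB

The signal is 18 dB above threshold.
A 3:1 ratio leaves 6 dB of that excess.
So the signal is attenuated by 18 − 6 = 12 dB.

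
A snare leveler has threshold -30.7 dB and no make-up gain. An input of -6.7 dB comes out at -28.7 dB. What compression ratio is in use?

12:1

Input overshoot = -6.7 − (-30.7) = 24 dB; output overshoot = -28.7 − (-30.7) = 2 dB.
Ratio = 24 / 2 = 12.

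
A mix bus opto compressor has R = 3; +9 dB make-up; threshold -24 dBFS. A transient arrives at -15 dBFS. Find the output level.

-12 dBFS

The input is 9 dB above the -24 dBFS threshold.
At 3:1 the overshoot is divided by 3, leaving 3 dB above threshold.
That puts the output at -21 dBFS; make-up adds 9 dB, giving -12 dBFS.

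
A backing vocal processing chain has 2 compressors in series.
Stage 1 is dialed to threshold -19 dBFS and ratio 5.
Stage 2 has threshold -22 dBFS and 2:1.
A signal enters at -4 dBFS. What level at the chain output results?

-19 dBFS

Stage 1: overshoot 15 dB → 15/5 = 3 dB → -16 dBFS.
Stage 2: -16 dBFS is 6 dB over -22 dBFS; at 2:1 that becomes 3 dB over, giving -19 dBFS.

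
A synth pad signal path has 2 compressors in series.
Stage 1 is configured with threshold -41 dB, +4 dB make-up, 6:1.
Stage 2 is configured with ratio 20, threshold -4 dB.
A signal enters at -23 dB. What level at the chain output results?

Stage 1: 18 dB above -41 dB, reduced 6:1 to 3 dB above → -38 dB; +4 dB make-up → -34 dB.
Stage 2: below threshold (-34 ≤ -4); passes unchanged; output -34 dB.

-34 dB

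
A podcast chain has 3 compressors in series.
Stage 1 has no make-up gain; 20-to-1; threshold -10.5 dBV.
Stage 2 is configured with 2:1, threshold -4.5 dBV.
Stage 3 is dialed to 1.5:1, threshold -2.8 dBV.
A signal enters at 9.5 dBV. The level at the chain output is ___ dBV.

Stage 1: 9.5 dBV is 20 dB over -10.5 dBV; at 20:1 that becomes 1 dB over, giving -9.5 dBV.
Stage 2: -9.5 dBV ≤ -4.5 dBV, so stage 2 doesn't engage; output -9.5 dBV.
Stage 3: -9.5 dBV ≤ -2.8 dBV, so stage 3 doesn't engage; output -9.5 dBV.

-9.5 dBV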